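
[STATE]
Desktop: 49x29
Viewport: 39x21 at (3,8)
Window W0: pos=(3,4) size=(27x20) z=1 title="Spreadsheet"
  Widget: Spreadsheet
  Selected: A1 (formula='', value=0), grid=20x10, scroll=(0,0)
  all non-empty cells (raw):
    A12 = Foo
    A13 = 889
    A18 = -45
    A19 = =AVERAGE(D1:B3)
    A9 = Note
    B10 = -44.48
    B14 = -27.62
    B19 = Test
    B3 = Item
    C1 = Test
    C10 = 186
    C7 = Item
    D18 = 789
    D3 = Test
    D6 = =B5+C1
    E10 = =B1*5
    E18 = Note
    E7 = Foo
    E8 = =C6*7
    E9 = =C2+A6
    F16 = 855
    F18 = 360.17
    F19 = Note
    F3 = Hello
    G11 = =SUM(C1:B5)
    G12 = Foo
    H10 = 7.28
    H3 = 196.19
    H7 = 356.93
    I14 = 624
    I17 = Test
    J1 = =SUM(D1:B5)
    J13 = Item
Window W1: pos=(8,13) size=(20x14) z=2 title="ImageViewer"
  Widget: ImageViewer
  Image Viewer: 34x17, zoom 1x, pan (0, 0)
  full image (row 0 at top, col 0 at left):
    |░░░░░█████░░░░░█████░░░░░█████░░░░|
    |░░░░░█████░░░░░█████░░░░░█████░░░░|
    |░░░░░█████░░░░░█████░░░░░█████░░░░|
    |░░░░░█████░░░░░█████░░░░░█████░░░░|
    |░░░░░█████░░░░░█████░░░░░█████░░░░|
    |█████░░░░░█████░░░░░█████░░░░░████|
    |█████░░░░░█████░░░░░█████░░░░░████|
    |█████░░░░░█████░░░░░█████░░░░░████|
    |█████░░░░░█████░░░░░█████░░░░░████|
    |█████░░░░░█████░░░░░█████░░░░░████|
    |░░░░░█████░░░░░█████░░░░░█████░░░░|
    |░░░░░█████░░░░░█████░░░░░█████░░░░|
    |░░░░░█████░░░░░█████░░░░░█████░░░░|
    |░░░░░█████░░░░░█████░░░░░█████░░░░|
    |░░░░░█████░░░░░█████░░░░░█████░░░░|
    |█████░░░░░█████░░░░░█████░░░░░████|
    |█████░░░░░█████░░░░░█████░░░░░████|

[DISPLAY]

┃       A       B       C ┃            
┃-------------------------┃            
┃  1      [0]       0Test ┃            
┃  2        0       0     ┃            
┃  3        0Item         ┃            
┃  4 ┏━━━━━━━━━━━━━━━━━━┓ ┃            
┃  5 ┃ ImageViewer      ┃ ┃            
┃  6 ┠──────────────────┨ ┃            
┃  7 ┃░░░░░█████░░░░░███┃ ┃            
┃  8 ┃░░░░░█████░░░░░███┃ ┃            
┃  9 ┃░░░░░█████░░░░░███┃ ┃            
┃ 10 ┃░░░░░█████░░░░░███┃ ┃            
┃ 11 ┃░░░░░█████░░░░░███┃ ┃            
┃ 12 ┃█████░░░░░█████░░░┃ ┃            
┃ 13 ┃█████░░░░░█████░░░┃ ┃            
┗━━━━┃█████░░░░░█████░░░┃━┛            
     ┃█████░░░░░█████░░░┃              
     ┃█████░░░░░█████░░░┃              
     ┗━━━━━━━━━━━━━━━━━━┛              
                                       
                                       


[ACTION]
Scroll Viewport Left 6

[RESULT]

   ┃       A       B       C ┃         
   ┃-------------------------┃         
   ┃  1      [0]       0Test ┃         
   ┃  2        0       0     ┃         
   ┃  3        0Item         ┃         
   ┃  4 ┏━━━━━━━━━━━━━━━━━━┓ ┃         
   ┃  5 ┃ ImageViewer      ┃ ┃         
   ┃  6 ┠──────────────────┨ ┃         
   ┃  7 ┃░░░░░█████░░░░░███┃ ┃         
   ┃  8 ┃░░░░░█████░░░░░███┃ ┃         
   ┃  9 ┃░░░░░█████░░░░░███┃ ┃         
   ┃ 10 ┃░░░░░█████░░░░░███┃ ┃         
   ┃ 11 ┃░░░░░█████░░░░░███┃ ┃         
   ┃ 12 ┃█████░░░░░█████░░░┃ ┃         
   ┃ 13 ┃█████░░░░░█████░░░┃ ┃         
   ┗━━━━┃█████░░░░░█████░░░┃━┛         
        ┃█████░░░░░█████░░░┃           
        ┃█████░░░░░█████░░░┃           
        ┗━━━━━━━━━━━━━━━━━━┛           
                                       
                                       


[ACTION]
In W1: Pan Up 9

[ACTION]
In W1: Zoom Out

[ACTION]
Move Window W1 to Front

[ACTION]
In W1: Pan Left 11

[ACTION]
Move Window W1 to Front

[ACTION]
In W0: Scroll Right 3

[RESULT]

   ┃       D       E       F ┃         
   ┃-------------------------┃         
   ┃  1        0       0     ┃         
   ┃  2        0       0     ┃         
   ┃  3 Test           0Hello┃         
   ┃  4 ┏━━━━━━━━━━━━━━━━━━┓ ┃         
   ┃  5 ┃ ImageViewer      ┃ ┃         
   ┃  6 ┠──────────────────┨ ┃         
   ┃  7 ┃░░░░░█████░░░░░███┃ ┃         
   ┃  8 ┃░░░░░█████░░░░░███┃ ┃         
   ┃  9 ┃░░░░░█████░░░░░███┃ ┃         
   ┃ 10 ┃░░░░░█████░░░░░███┃ ┃         
   ┃ 11 ┃░░░░░█████░░░░░███┃ ┃         
   ┃ 12 ┃█████░░░░░█████░░░┃ ┃         
   ┃ 13 ┃█████░░░░░█████░░░┃ ┃         
   ┗━━━━┃█████░░░░░█████░░░┃━┛         
        ┃█████░░░░░█████░░░┃           
        ┃█████░░░░░█████░░░┃           
        ┗━━━━━━━━━━━━━━━━━━┛           
                                       
                                       


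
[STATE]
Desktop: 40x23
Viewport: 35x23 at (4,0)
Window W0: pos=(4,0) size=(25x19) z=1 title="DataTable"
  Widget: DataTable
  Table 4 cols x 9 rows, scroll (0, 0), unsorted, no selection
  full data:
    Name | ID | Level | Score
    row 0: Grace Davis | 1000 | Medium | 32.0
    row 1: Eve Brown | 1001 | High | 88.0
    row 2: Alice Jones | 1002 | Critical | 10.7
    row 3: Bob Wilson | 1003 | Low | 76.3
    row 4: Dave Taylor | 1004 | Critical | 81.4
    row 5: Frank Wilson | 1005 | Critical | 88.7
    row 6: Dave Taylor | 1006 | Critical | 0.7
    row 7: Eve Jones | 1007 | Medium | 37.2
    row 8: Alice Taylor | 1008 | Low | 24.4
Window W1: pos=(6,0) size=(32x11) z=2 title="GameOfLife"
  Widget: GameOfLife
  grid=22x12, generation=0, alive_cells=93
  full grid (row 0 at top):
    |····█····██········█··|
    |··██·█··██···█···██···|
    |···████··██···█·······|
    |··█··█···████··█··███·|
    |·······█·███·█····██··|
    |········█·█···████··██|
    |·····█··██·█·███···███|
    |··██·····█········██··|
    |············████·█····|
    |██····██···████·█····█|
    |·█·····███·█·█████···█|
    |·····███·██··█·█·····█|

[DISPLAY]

┏━┏━━━━━━━━━━━━━━━━━━━━━━━━━━━━━━┓ 
┃ ┃ GameOfLife                   ┃ 
┠─┠──────────────────────────────┨ 
┃N┃Gen: 0                        ┃ 
┃─┃··█··█···████··█··███·        ┃ 
┃G┃·······█·███·█····██··        ┃ 
┃E┃········█·█···████··██        ┃ 
┃A┃·····█··██·█·███···███        ┃ 
┃B┃··██·····█········██··        ┃ 
┃D┃············████·█····        ┃ 
┃F┗━━━━━━━━━━━━━━━━━━━━━━━━━━━━━━┛ 
┃Dave Taylor │1006│Criti┃          
┃Eve Jones   │1007│Mediu┃          
┃Alice Taylor│1008│Low  ┃          
┃                       ┃          
┃                       ┃          
┃                       ┃          
┃                       ┃          
┗━━━━━━━━━━━━━━━━━━━━━━━┛          
                                   
                                   
                                   
                                   


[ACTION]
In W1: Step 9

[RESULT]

┏━┏━━━━━━━━━━━━━━━━━━━━━━━━━━━━━━┓ 
┃ ┃ GameOfLife                   ┃ 
┠─┠──────────────────────────────┨ 
┃N┃Gen: 9                        ┃ 
┃─┃·············█·····█··        ┃ 
┃G┃···········█··█·█··█··        ┃ 
┃E┃···········█···██·█···        ┃ 
┃A┃··············██·█····        ┃ 
┃B┃············█·█·······        ┃ 
┃D┃···········█·█········        ┃ 
┃F┗━━━━━━━━━━━━━━━━━━━━━━━━━━━━━━┛ 
┃Dave Taylor │1006│Criti┃          
┃Eve Jones   │1007│Mediu┃          
┃Alice Taylor│1008│Low  ┃          
┃                       ┃          
┃                       ┃          
┃                       ┃          
┃                       ┃          
┗━━━━━━━━━━━━━━━━━━━━━━━┛          
                                   
                                   
                                   
                                   


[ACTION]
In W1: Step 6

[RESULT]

┏━┏━━━━━━━━━━━━━━━━━━━━━━━━━━━━━━┓ 
┃ ┃ GameOfLife                   ┃ 
┠─┠──────────────────────────────┨ 
┃N┃Gen: 15                       ┃ 
┃─┃·········█·······█·█··        ┃ 
┃G┃················█···█·        ┃ 
┃E┃············███·█··█··        ┃ 
┃A┃············███·······        ┃ 
┃B┃···············█·█····        ┃ 
┃D┃············█···█·····        ┃ 
┃F┗━━━━━━━━━━━━━━━━━━━━━━━━━━━━━━┛ 
┃Dave Taylor │1006│Criti┃          
┃Eve Jones   │1007│Mediu┃          
┃Alice Taylor│1008│Low  ┃          
┃                       ┃          
┃                       ┃          
┃                       ┃          
┃                       ┃          
┗━━━━━━━━━━━━━━━━━━━━━━━┛          
                                   
                                   
                                   
                                   


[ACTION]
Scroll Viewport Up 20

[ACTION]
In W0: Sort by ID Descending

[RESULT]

┏━┏━━━━━━━━━━━━━━━━━━━━━━━━━━━━━━┓ 
┃ ┃ GameOfLife                   ┃ 
┠─┠──────────────────────────────┨ 
┃N┃Gen: 15                       ┃ 
┃─┃·········█·······█·█··        ┃ 
┃A┃················█···█·        ┃ 
┃E┃············███·█··█··        ┃ 
┃D┃············███·······        ┃ 
┃F┃···············█·█····        ┃ 
┃D┃············█···█·····        ┃ 
┃B┗━━━━━━━━━━━━━━━━━━━━━━━━━━━━━━┛ 
┃Alice Jones │1002│Criti┃          
┃Eve Brown   │1001│High ┃          
┃Grace Davis │1000│Mediu┃          
┃                       ┃          
┃                       ┃          
┃                       ┃          
┃                       ┃          
┗━━━━━━━━━━━━━━━━━━━━━━━┛          
                                   
                                   
                                   
                                   


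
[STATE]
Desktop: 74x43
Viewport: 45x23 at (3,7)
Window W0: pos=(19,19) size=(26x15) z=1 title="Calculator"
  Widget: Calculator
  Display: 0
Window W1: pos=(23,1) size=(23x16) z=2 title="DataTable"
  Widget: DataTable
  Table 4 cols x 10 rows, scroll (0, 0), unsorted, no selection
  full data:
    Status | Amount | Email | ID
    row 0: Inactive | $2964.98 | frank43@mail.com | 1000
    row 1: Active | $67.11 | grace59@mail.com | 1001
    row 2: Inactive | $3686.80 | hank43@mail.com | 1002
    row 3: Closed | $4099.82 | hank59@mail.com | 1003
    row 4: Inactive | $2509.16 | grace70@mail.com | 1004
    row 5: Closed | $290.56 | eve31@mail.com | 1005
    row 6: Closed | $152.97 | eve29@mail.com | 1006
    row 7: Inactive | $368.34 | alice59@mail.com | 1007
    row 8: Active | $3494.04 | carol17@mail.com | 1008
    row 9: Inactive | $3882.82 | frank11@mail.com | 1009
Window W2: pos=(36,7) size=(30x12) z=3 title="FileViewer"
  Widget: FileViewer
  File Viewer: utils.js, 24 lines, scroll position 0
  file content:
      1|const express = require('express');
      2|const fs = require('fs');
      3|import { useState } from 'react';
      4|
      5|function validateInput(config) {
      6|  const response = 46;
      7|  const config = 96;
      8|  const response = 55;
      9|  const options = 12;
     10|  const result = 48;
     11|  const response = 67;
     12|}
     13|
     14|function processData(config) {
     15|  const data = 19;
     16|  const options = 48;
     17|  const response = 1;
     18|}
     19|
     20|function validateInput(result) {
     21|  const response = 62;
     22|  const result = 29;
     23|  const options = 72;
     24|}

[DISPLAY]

                    ┃Active  │$67┏━━━━━━━━━━━
                    ┃Inactive│$36┃ FileViewer
                    ┃Closed  │$40┠───────────
                    ┃Inactive│$25┃const expre
                    ┃Closed  │$29┃const fs = 
                    ┃Closed  │$15┃import { us
                    ┃Inactive│$36┃           
                    ┃Active  │$34┃function va
                    ┃Inactive│$38┃  const res
                    ┗━━━━━━━━━━━━┃  const con
                                 ┃  const res
                                 ┗━━━━━━━━━━━
                ┏━━━━━━━━━━━━━━━━━━━━━━━━┓   
                ┃ Calculator             ┃   
                ┠────────────────────────┨   
                ┃                       0┃   
                ┃┌───┬───┬───┬───┐       ┃   
                ┃│ 7 │ 8 │ 9 │ ÷ │       ┃   
                ┃├───┼───┼───┼───┤       ┃   
                ┃│ 4 │ 5 │ 6 │ × │       ┃   
                ┃├───┼───┼───┼───┤       ┃   
                ┃│ 1 │ 2 │ 3 │ - │       ┃   
                ┃├───┼───┼───┼───┤       ┃   


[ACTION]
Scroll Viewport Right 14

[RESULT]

      ┃Active  │$67┏━━━━━━━━━━━━━━━━━━━━━━━━━
      ┃Inactive│$36┃ FileViewer              
      ┃Closed  │$40┠─────────────────────────
      ┃Inactive│$25┃const express = require('
      ┃Closed  │$29┃const fs = require('fs');
      ┃Closed  │$15┃import { useState } from 
      ┃Inactive│$36┃                         
      ┃Active  │$34┃function validateInput(co
      ┃Inactive│$38┃  const response = 46;   
      ┗━━━━━━━━━━━━┃  const config = 96;     
                   ┃  const response = 55;   
                   ┗━━━━━━━━━━━━━━━━━━━━━━━━━
  ┏━━━━━━━━━━━━━━━━━━━━━━━━┓                 
  ┃ Calculator             ┃                 
  ┠────────────────────────┨                 
  ┃                       0┃                 
  ┃┌───┬───┬───┬───┐       ┃                 
  ┃│ 7 │ 8 │ 9 │ ÷ │       ┃                 
  ┃├───┼───┼───┼───┤       ┃                 
  ┃│ 4 │ 5 │ 6 │ × │       ┃                 
  ┃├───┼───┼───┼───┤       ┃                 
  ┃│ 1 │ 2 │ 3 │ - │       ┃                 
  ┃├───┼───┼───┼───┤       ┃                 


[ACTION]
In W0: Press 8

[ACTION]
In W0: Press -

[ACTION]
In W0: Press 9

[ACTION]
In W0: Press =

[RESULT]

      ┃Active  │$67┏━━━━━━━━━━━━━━━━━━━━━━━━━
      ┃Inactive│$36┃ FileViewer              
      ┃Closed  │$40┠─────────────────────────
      ┃Inactive│$25┃const express = require('
      ┃Closed  │$29┃const fs = require('fs');
      ┃Closed  │$15┃import { useState } from 
      ┃Inactive│$36┃                         
      ┃Active  │$34┃function validateInput(co
      ┃Inactive│$38┃  const response = 46;   
      ┗━━━━━━━━━━━━┃  const config = 96;     
                   ┃  const response = 55;   
                   ┗━━━━━━━━━━━━━━━━━━━━━━━━━
  ┏━━━━━━━━━━━━━━━━━━━━━━━━┓                 
  ┃ Calculator             ┃                 
  ┠────────────────────────┨                 
  ┃                      -1┃                 
  ┃┌───┬───┬───┬───┐       ┃                 
  ┃│ 7 │ 8 │ 9 │ ÷ │       ┃                 
  ┃├───┼───┼───┼───┤       ┃                 
  ┃│ 4 │ 5 │ 6 │ × │       ┃                 
  ┃├───┼───┼───┼───┤       ┃                 
  ┃│ 1 │ 2 │ 3 │ - │       ┃                 
  ┃├───┼───┼───┼───┤       ┃                 


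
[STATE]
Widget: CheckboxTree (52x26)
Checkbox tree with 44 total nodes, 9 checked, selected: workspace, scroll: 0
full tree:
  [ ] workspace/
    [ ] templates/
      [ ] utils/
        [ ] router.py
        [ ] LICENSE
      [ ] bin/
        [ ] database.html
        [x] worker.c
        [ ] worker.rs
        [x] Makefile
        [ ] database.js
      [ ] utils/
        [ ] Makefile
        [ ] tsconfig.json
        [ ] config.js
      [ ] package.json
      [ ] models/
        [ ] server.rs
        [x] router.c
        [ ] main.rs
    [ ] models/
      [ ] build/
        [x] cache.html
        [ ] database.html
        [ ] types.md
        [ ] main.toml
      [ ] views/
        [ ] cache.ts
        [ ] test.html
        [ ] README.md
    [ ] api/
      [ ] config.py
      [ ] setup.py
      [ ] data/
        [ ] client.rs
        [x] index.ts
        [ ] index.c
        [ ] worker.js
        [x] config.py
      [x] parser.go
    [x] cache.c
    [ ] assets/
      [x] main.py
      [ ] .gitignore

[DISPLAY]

>[-] workspace/                                     
   [-] templates/                                   
     [ ] utils/                                     
       [ ] router.py                                
       [ ] LICENSE                                  
     [-] bin/                                       
       [ ] database.html                            
       [x] worker.c                                 
       [ ] worker.rs                                
       [x] Makefile                                 
       [ ] database.js                              
     [ ] utils/                                     
       [ ] Makefile                                 
       [ ] tsconfig.json                            
       [ ] config.js                                
     [ ] package.json                               
     [-] models/                                    
       [ ] server.rs                                
       [x] router.c                                 
       [ ] main.rs                                  
   [-] models/                                      
     [-] build/                                     
       [x] cache.html                               
       [ ] database.html                            
       [ ] types.md                                 
       [ ] main.toml                                


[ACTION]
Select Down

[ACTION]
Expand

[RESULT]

 [-] workspace/                                     
>  [-] templates/                                   
     [ ] utils/                                     
       [ ] router.py                                
       [ ] LICENSE                                  
     [-] bin/                                       
       [ ] database.html                            
       [x] worker.c                                 
       [ ] worker.rs                                
       [x] Makefile                                 
       [ ] database.js                              
     [ ] utils/                                     
       [ ] Makefile                                 
       [ ] tsconfig.json                            
       [ ] config.js                                
     [ ] package.json                               
     [-] models/                                    
       [ ] server.rs                                
       [x] router.c                                 
       [ ] main.rs                                  
   [-] models/                                      
     [-] build/                                     
       [x] cache.html                               
       [ ] database.html                            
       [ ] types.md                                 
       [ ] main.toml                                


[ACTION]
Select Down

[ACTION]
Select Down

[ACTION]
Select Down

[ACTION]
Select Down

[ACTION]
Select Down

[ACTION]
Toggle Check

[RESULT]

 [-] workspace/                                     
   [-] templates/                                   
     [ ] utils/                                     
       [ ] router.py                                
       [ ] LICENSE                                  
     [-] bin/                                       
>      [x] database.html                            
       [x] worker.c                                 
       [ ] worker.rs                                
       [x] Makefile                                 
       [ ] database.js                              
     [ ] utils/                                     
       [ ] Makefile                                 
       [ ] tsconfig.json                            
       [ ] config.js                                
     [ ] package.json                               
     [-] models/                                    
       [ ] server.rs                                
       [x] router.c                                 
       [ ] main.rs                                  
   [-] models/                                      
     [-] build/                                     
       [x] cache.html                               
       [ ] database.html                            
       [ ] types.md                                 
       [ ] main.toml                                


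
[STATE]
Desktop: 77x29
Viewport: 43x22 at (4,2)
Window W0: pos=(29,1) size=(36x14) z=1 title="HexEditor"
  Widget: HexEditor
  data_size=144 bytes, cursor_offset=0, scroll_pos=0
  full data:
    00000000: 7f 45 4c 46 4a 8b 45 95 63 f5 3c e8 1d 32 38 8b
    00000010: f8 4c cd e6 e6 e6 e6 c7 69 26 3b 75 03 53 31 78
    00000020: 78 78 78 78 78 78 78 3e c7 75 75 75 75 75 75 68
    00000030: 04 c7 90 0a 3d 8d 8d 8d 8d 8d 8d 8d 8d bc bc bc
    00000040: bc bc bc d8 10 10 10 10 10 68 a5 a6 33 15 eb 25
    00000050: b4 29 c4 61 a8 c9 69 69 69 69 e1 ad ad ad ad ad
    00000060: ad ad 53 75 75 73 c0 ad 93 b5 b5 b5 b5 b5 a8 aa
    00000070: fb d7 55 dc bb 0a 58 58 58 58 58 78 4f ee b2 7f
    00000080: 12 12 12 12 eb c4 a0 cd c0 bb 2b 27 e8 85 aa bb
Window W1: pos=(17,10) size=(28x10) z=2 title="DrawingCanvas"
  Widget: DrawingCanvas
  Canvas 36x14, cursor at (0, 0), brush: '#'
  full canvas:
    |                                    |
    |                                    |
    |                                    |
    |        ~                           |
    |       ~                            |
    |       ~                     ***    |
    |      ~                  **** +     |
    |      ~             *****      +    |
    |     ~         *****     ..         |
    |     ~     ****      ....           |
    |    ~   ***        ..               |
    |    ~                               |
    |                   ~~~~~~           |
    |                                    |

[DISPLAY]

                         ┃ HexEditor       
                         ┠─────────────────
                         ┃00000000  7F 45 4
                         ┃00000010  f8 4c c
                         ┃00000020  78 78 7
                         ┃00000030  04 c7 9
                         ┃00000040  bc bc b
                         ┃00000050  b4 29 c
             ┏━━━━━━━━━━━━━━━━━━━━━━━━━━┓ 5
             ┃ DrawingCanvas            ┃ 5
             ┠──────────────────────────┨ 1
             ┃+                         ┃  
             ┃                          ┃━━
             ┃                          ┃  
             ┃        ~                 ┃  
             ┃       ~                  ┃  
             ┃       ~                  ┃  
             ┗━━━━━━━━━━━━━━━━━━━━━━━━━━┛  
                                           
                                           
                                           
                                           


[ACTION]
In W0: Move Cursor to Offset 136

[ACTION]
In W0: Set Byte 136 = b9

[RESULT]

                         ┃ HexEditor       
                         ┠─────────────────
                         ┃00000000  7f 45 4
                         ┃00000010  f8 4c c
                         ┃00000020  78 78 7
                         ┃00000030  04 c7 9
                         ┃00000040  bc bc b
                         ┃00000050  b4 29 c
             ┏━━━━━━━━━━━━━━━━━━━━━━━━━━┓ 5
             ┃ DrawingCanvas            ┃ 5
             ┠──────────────────────────┨ 1
             ┃+                         ┃  
             ┃                          ┃━━
             ┃                          ┃  
             ┃        ~                 ┃  
             ┃       ~                  ┃  
             ┃       ~                  ┃  
             ┗━━━━━━━━━━━━━━━━━━━━━━━━━━┛  
                                           
                                           
                                           
                                           


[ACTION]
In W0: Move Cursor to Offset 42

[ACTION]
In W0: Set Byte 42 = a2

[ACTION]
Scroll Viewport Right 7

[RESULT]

                  ┃ HexEditor              
                  ┠────────────────────────
                  ┃00000000  7f 45 4c 46 4a
                  ┃00000010  f8 4c cd e6 e6
                  ┃00000020  78 78 78 78 78
                  ┃00000030  04 c7 90 0a 3d
                  ┃00000040  bc bc bc d8 10
                  ┃00000050  b4 29 c4 61 a8
      ┏━━━━━━━━━━━━━━━━━━━━━━━━━━┓ 53 75 75
      ┃ DrawingCanvas            ┃ 55 dc bb
      ┠──────────────────────────┨ 12 12 eb
      ┃+                         ┃         
      ┃                          ┃━━━━━━━━━
      ┃                          ┃         
      ┃        ~                 ┃         
      ┃       ~                  ┃         
      ┃       ~                  ┃         
      ┗━━━━━━━━━━━━━━━━━━━━━━━━━━┛         
                                           
                                           
                                           
                                           


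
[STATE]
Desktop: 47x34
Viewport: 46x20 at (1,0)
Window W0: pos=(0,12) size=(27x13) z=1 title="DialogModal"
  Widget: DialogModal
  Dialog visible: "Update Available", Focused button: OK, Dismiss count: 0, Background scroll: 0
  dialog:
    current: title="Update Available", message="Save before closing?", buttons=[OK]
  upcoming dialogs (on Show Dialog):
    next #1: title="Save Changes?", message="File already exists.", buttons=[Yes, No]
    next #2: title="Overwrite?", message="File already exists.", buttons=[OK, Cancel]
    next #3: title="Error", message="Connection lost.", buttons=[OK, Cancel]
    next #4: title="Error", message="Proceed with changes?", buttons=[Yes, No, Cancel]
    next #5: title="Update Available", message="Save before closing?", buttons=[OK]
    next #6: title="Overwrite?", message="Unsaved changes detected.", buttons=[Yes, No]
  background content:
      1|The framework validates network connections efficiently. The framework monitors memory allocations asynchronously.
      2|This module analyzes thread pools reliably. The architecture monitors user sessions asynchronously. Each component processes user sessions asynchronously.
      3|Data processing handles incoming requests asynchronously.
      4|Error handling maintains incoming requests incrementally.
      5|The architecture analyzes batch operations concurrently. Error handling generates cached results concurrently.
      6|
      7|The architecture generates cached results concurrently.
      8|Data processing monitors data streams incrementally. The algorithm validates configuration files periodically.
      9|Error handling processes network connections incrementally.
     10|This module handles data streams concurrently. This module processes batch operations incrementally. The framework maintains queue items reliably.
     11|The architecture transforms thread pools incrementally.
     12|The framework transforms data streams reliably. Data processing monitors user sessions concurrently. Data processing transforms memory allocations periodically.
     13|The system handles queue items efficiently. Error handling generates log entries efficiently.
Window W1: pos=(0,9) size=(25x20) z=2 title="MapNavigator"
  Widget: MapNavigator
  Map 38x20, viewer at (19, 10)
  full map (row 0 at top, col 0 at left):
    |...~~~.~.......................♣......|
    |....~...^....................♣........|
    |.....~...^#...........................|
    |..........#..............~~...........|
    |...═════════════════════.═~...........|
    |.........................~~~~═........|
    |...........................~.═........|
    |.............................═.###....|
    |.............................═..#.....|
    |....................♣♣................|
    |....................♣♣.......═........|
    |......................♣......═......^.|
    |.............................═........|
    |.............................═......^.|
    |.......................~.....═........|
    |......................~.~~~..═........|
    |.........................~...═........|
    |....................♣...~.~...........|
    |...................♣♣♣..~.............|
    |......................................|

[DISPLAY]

                                              
                                              
                                              
                                              
                                              
                                              
                                              
                                              
                                              
━━━━━━━━━━━━━━━━━━━━━━━┓                      
 MapNavigator          ┃                      
───────────────────────┨                      
.^#....................┃━┓                    
..#..............~~....┃ ┃                    
════════════════.═~....┃─┨                    
.................~~~~═.┃n┃                    
...................~.═.┃e┃                    
.....................═.┃i┃                    
.....................═.┃ ┃                    
............♣♣.........┃s┃                    


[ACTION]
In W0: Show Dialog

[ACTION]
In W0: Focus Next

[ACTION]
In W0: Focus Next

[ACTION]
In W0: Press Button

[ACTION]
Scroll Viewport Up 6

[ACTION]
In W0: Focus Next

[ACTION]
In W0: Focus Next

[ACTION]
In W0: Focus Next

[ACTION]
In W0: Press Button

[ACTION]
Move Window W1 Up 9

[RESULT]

━━━━━━━━━━━━━━━━━━━━━━━┓                      
 MapNavigator          ┃                      
───────────────────────┨                      
.^#....................┃                      
..#..............~~....┃                      
════════════════.═~....┃                      
.................~~~~═.┃                      
...................~.═.┃                      
.....................═.┃                      
.....................═.┃                      
............♣♣.........┃                      
...........@♣♣.......═.┃                      
..............♣......═.┃━┓                    
.....................═.┃ ┃                    
.....................═.┃─┨                    
...............~.....═.┃n┃                    
..............~.~~~..═.┃e┃                    
.................~...═.┃i┃                    
............♣...~.~....┃ ┃                    
━━━━━━━━━━━━━━━━━━━━━━━┛s┃                    


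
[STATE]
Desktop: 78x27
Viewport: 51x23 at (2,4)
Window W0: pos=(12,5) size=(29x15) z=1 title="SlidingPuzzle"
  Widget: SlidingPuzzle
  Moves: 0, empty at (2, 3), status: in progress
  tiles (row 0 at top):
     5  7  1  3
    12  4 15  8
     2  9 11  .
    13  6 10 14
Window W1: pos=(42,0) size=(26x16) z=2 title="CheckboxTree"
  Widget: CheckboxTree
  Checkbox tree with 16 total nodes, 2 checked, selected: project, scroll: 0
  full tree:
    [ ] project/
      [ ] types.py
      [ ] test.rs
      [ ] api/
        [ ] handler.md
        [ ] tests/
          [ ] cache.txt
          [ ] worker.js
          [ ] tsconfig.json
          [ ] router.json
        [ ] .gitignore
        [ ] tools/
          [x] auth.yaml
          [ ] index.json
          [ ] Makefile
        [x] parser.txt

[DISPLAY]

                                        ┃   [ ] typ
          ┏━━━━━━━━━━━━━━━━━━━━━━━━━━━┓ ┃   [ ] tes
          ┃ SlidingPuzzle             ┃ ┃   [-] api
          ┠───────────────────────────┨ ┃     [ ] h
          ┃┌────┬────┬────┬────┐      ┃ ┃     [ ] t
          ┃│  5 │  7 │  1 │  3 │      ┃ ┃       [ ]
          ┃├────┼────┼────┼────┤      ┃ ┃       [ ]
          ┃│ 12 │  4 │ 15 │  8 │      ┃ ┃       [ ]
          ┃├────┼────┼────┼────┤      ┃ ┃       [ ]
          ┃│  2 │  9 │ 11 │    │      ┃ ┃     [ ] .
          ┃├────┼────┼────┼────┤      ┃ ┃     [-] t
          ┃│ 13 │  6 │ 10 │ 14 │      ┃ ┗━━━━━━━━━━
          ┃└────┴────┴────┴────┘      ┃            
          ┃Moves: 0                   ┃            
          ┃                           ┃            
          ┗━━━━━━━━━━━━━━━━━━━━━━━━━━━┛            
                                                   
                                                   
                                                   
                                                   
                                                   
                                                   
                                                   


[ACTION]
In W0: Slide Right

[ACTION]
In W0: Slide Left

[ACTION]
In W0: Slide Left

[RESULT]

                                        ┃   [ ] typ
          ┏━━━━━━━━━━━━━━━━━━━━━━━━━━━┓ ┃   [ ] tes
          ┃ SlidingPuzzle             ┃ ┃   [-] api
          ┠───────────────────────────┨ ┃     [ ] h
          ┃┌────┬────┬────┬────┐      ┃ ┃     [ ] t
          ┃│  5 │  7 │  1 │  3 │      ┃ ┃       [ ]
          ┃├────┼────┼────┼────┤      ┃ ┃       [ ]
          ┃│ 12 │  4 │ 15 │  8 │      ┃ ┃       [ ]
          ┃├────┼────┼────┼────┤      ┃ ┃       [ ]
          ┃│  2 │  9 │ 11 │    │      ┃ ┃     [ ] .
          ┃├────┼────┼────┼────┤      ┃ ┃     [-] t
          ┃│ 13 │  6 │ 10 │ 14 │      ┃ ┗━━━━━━━━━━
          ┃└────┴────┴────┴────┘      ┃            
          ┃Moves: 2                   ┃            
          ┃                           ┃            
          ┗━━━━━━━━━━━━━━━━━━━━━━━━━━━┛            
                                                   
                                                   
                                                   
                                                   
                                                   
                                                   
                                                   
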